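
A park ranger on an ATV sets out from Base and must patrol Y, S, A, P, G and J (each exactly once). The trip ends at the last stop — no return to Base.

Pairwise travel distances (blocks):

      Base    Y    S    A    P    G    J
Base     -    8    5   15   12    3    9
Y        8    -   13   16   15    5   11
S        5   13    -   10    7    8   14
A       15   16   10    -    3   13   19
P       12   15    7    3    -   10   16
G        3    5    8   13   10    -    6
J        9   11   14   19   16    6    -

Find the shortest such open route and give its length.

There are 6! = 720 possible orderings.
Base → Y → S → A → P → G → J: 8+13+10+3+10+6 = 50
Base → Y → S → A → P → J → G: 8+13+10+3+16+6 = 56
Base → Y → S → A → G → P → J: 8+13+10+13+10+16 = 70
Base → Y → S → A → G → J → P: 8+13+10+13+6+16 = 66
Base → Y → S → A → J → P → G: 8+13+10+19+16+10 = 76
Base → Y → S → A → J → G → P: 8+13+10+19+6+10 = 66
Base → Y → S → P → A → G → J: 8+13+7+3+13+6 = 50
Base → Y → S → P → A → J → G: 8+13+7+3+19+6 = 56
… (712 more)
Base → S → P → A → Y → G → J: 5+7+3+16+5+6 = 42  ← best
The minimum is 42.
One shortest path: Base → S → P → A → Y → G → J.

Minimum one-way distance = 42 blocks.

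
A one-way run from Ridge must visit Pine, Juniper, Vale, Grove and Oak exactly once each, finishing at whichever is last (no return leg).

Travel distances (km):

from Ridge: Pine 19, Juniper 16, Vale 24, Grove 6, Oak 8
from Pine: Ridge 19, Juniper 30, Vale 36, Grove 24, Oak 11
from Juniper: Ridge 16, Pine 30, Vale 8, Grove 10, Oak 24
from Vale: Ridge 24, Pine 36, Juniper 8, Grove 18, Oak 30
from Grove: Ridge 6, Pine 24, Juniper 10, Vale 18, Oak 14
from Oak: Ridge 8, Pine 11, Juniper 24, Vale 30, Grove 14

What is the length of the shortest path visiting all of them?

There are 5! = 120 possible orderings.
Ridge - Pine - Juniper - Vale - Grove - Oak: 19+30+8+18+14 = 89
Ridge - Pine - Juniper - Vale - Oak - Grove: 19+30+8+30+14 = 101
Ridge - Pine - Juniper - Grove - Vale - Oak: 19+30+10+18+30 = 107
Ridge - Pine - Juniper - Grove - Oak - Vale: 19+30+10+14+30 = 103
Ridge - Pine - Juniper - Oak - Vale - Grove: 19+30+24+30+18 = 121
Ridge - Pine - Juniper - Oak - Grove - Vale: 19+30+24+14+18 = 105
Ridge - Pine - Vale - Juniper - Grove - Oak: 19+36+8+10+14 = 87
Ridge - Pine - Vale - Juniper - Oak - Grove: 19+36+8+24+14 = 101
Ridge - Pine - Vale - Grove - Juniper - Oak: 19+36+18+10+24 = 107
Ridge - Pine - Vale - Grove - Oak - Juniper: 19+36+18+14+24 = 111
Ridge - Pine - Vale - Oak - Juniper - Grove: 19+36+30+24+10 = 119
Ridge - Pine - Vale - Oak - Grove - Juniper: 19+36+30+14+10 = 109
Ridge - Pine - Grove - Juniper - Vale - Oak: 19+24+10+8+30 = 91
Ridge - Pine - Grove - Juniper - Oak - Vale: 19+24+10+24+30 = 107
… (106 more)
Ridge - Oak - Pine - Grove - Juniper - Vale: 8+11+24+10+8 = 61  ← best
The minimum is 61.
One shortest path: Ridge → Oak → Pine → Grove → Juniper → Vale.

61 km — the minimum one-way total.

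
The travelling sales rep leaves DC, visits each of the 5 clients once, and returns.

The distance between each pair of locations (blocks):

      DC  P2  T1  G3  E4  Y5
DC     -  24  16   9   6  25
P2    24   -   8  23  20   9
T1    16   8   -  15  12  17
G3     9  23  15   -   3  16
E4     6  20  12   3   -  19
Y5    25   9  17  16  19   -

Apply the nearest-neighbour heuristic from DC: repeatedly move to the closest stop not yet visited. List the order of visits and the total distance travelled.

At DC the remaining stops are E4 6, G3 9, T1 16, P2 24, Y5 25; go to E4.
At E4 the remaining stops are G3 3, T1 12, Y5 19, P2 20; go to G3.
At G3 the remaining stops are T1 15, Y5 16, P2 23; go to T1.
At T1 the remaining stops are P2 8, Y5 17; go to P2.
At P2 the remaining stops are Y5 9; go to Y5.
Return Y5→DC: 25.
Total = 6 + 3 + 15 + 8 + 9 + 25 = 66.

Total distance 66 blocks via the nearest-neighbour route DC → E4 → G3 → T1 → P2 → Y5 → DC.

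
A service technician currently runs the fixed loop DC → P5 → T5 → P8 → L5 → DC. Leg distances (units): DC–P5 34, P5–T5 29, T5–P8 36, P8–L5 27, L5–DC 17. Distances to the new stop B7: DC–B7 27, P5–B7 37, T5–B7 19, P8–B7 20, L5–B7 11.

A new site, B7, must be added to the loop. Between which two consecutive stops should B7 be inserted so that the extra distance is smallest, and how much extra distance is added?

Adding 3 by placing B7 on the T5–P8 leg.

Insertion cost between consecutive stops i–j is d(i,B7) + d(B7,j) − d(i,j):
  between DC and P5: 27 + 37 − 34 = 30
  between P5 and T5: 37 + 19 − 29 = 27
  between T5 and P8: 19 + 20 − 36 = 3
  between P8 and L5: 20 + 11 − 27 = 4
  between L5 and DC: 11 + 27 − 17 = 21
Cheapest insertion is between T5 and P8, adding 3.
New total = 143 + 3 = 146.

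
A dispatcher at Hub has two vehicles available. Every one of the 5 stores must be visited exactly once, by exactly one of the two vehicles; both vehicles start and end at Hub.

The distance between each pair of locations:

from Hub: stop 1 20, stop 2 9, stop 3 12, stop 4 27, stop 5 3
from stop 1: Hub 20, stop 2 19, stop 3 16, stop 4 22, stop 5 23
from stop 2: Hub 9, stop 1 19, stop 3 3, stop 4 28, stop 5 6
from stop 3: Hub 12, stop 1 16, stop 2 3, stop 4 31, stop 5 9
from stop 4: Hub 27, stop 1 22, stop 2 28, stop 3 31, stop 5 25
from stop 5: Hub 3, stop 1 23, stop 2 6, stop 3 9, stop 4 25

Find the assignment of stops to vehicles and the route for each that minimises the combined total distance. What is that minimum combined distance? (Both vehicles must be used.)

83 — the smallest possible combined total.

There are 2^4 − 1 = 15 ways to divide the 5 stops into two non-empty groups. For each, the best each vehicle can do is its own shortest tour through its group:
  {stop 1} + {stop 2, stop 3, stop 4, stop 5}: 40 + 70 = 110
  {stop 2} + {stop 1, stop 3, stop 4, stop 5}: 18 + 77 = 95
  {stop 1, stop 2} + {stop 3, stop 4, stop 5}: 48 + 70 = 118
  {stop 3} + {stop 1, stop 2, stop 4, stop 5}: 24 + 77 = 101
  {stop 1, stop 3} + {stop 2, stop 4, stop 5}: 48 + 64 = 112
  {stop 2, stop 3} + {stop 1, stop 4, stop 5}: 24 + 70 = 94
  … (15 splits in total)
  {stop 1, stop 2, stop 3, stop 4} + {stop 5}: 77 + 6 = 83  ← best
Best: vehicle 1 Hub → stop 2 → stop 3 → stop 1 → stop 4 → Hub = 77; vehicle 2 Hub → stop 5 → Hub = 6; combined 83.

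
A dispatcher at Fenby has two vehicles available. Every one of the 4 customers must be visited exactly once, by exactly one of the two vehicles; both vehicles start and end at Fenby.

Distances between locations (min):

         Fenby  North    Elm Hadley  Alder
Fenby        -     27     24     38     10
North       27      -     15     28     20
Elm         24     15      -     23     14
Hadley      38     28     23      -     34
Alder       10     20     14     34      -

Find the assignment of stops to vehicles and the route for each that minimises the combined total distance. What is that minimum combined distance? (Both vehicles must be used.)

Minimum combined distance: 122 min.

Check every non-empty split of the stops between the two vehicles; for each half take its own optimal tour:
  {North} + {Elm, Hadley, Alder}: 54 + 85 = 139
  {Elm} + {North, Hadley, Alder}: 48 + 96 = 144
  {North, Elm} + {Hadley, Alder}: 66 + 82 = 148
  {Hadley} + {North, Elm, Alder}: 76 + 66 = 142
  {North, Hadley} + {Elm, Alder}: 93 + 48 = 141
  {Elm, Hadley} + {North, Alder}: 85 + 57 = 142
  … (7 splits in total)
  {North, Elm, Hadley} + {Alder}: 102 + 20 = 122  ← best
Best: vehicle 1 Fenby → North → Hadley → Elm → Fenby = 102; vehicle 2 Fenby → Alder → Fenby = 20; combined 122.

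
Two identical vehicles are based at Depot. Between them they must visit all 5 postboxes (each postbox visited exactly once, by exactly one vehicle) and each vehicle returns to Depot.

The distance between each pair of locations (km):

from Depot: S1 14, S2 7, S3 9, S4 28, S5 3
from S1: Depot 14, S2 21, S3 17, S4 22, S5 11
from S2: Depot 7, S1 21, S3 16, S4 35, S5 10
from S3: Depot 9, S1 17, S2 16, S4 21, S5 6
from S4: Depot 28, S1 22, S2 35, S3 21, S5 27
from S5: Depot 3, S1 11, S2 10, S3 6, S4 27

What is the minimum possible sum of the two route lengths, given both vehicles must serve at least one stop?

Check every non-empty split of the stops between the two vehicles; for each half take its own optimal tour:
  {S1} + {S2, S3, S4, S5}: 28 + 72 = 100
  {S2} + {S1, S3, S4, S5}: 14 + 66 = 80
  {S1, S2} + {S3, S4, S5}: 42 + 58 = 100
  {S3} + {S1, S2, S4, S5}: 18 + 78 = 96
  {S1, S3} + {S2, S4, S5}: 40 + 72 = 112
  {S2, S3} + {S1, S4, S5}: 32 + 64 = 96
  … (15 splits in total)
Best: vehicle 1 Depot → S2 → Depot = 14; vehicle 2 Depot → S1 → S4 → S3 → S5 → Depot = 66; combined 80.

Minimum combined distance: 80 km.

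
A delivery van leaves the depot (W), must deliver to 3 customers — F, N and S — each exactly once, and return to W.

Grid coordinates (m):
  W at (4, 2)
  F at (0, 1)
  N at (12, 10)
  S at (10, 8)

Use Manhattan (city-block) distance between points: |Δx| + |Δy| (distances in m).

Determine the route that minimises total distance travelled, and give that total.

W → F → N → S → W: 5+21+4+12 = 42
W → F → S → N → W: 5+17+4+16 = 42
W → N → F → S → W: 16+21+17+12 = 66
The minimum is 42.
One optimal route: W → F → N → S → W (or its reverse).

42 m — the shortest possible round trip.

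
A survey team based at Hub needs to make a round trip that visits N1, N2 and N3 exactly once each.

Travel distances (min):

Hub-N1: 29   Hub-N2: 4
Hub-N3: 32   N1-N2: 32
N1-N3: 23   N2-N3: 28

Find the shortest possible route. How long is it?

84 min — the shortest possible round trip.

There are 3 distinct closed tours to check (reversals are equivalent).
Hub → N1 → N2 → N3 → Hub: 29+32+28+32 = 121
Hub → N1 → N3 → N2 → Hub: 29+23+28+4 = 84
Hub → N2 → N1 → N3 → Hub: 4+32+23+32 = 91
The minimum is 84.
One optimal route: Hub → N1 → N3 → N2 → Hub (or its reverse).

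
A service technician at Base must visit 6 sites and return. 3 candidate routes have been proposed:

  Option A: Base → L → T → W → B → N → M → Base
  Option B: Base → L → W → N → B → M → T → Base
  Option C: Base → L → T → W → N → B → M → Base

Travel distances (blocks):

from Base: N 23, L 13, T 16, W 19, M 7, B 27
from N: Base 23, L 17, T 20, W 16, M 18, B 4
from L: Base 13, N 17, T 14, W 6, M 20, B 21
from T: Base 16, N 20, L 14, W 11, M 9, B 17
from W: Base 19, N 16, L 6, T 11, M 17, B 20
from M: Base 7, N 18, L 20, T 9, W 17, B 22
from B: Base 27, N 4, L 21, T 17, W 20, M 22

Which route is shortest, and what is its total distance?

Option A: 13 + 14 + 11 + 20 + 4 + 18 + 7 = 87
Option B: 13 + 6 + 16 + 4 + 22 + 9 + 16 = 86
Option C: 13 + 14 + 11 + 16 + 4 + 22 + 7 = 87

Shortest is Option B, total 86 blocks.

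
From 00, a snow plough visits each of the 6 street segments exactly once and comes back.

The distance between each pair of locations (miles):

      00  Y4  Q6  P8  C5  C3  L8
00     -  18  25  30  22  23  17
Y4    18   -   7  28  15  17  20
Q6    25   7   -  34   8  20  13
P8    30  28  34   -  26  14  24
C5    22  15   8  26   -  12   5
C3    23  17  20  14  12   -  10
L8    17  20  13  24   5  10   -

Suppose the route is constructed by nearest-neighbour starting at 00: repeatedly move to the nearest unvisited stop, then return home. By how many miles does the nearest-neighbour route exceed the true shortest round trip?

From 00: L8=17, Y4=18, C5=22, C3=23, Q6=25, P8=30 → choose L8 (17).
From L8: C5=5, C3=10, Q6=13, Y4=20, P8=24 → choose C5 (5).
From C5: Q6=8, C3=12, Y4=15, P8=26 → choose Q6 (8).
From Q6: Y4=7, C3=20, P8=34 → choose Y4 (7).
From Y4: C3=17, P8=28 → choose C3 (17).
From C3: P8=14 → choose P8 (14).
NN route 00 → L8 → C5 → Q6 → Y4 → C3 → P8 → 00 costs 98.
Optimal: 00 → Y4 → Q6 → C5 → L8 → C3 → P8 → 00 costs 92 (by enumerating all 360 distinct tours).
Excess = 98 − 92 = 6.

The nearest-neighbour route is 6 miles longer than optimal.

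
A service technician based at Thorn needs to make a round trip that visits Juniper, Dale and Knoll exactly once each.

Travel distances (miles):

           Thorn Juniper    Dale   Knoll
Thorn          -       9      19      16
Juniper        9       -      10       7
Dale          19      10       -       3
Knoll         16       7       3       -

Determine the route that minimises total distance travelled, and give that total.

Shortest round trip = 38 miles.

With 3 stops there are 3!/2 = 3 distinct round trips (a route and its reverse cost the same).
Thorn - Juniper - Dale - Knoll - Thorn: 9+10+3+16 = 38
Thorn - Juniper - Knoll - Dale - Thorn: 9+7+3+19 = 38
Thorn - Dale - Juniper - Knoll - Thorn: 19+10+7+16 = 52
The minimum is 38.
One optimal route: Thorn → Juniper → Dale → Knoll → Thorn (or its reverse).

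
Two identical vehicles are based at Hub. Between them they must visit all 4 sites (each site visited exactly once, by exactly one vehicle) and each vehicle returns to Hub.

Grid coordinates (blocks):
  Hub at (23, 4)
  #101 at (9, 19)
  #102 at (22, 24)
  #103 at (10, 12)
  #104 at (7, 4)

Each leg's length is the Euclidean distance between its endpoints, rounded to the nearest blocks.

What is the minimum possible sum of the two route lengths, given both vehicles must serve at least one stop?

Check every non-empty split of the stops between the two vehicles; for each half take its own optimal tour:
  {#101} + {#102, #103, #104}: 42 + 62 = 104
  {#102} + {#101, #103, #104}: 40 + 53 = 93
  {#101, #102} + {#103, #104}: 55 + 40 = 95
  {#103} + {#101, #102, #104}: 30 + 65 = 95
  {#101, #103} + {#102, #104}: 43 + 61 = 104
  {#102, #103} + {#101, #104}: 52 + 52 = 104
  … (7 splits in total)
  {#101, #102, #103} + {#104}: 56 + 32 = 88  ← best
Best: vehicle 1 Hub → #102 → #101 → #103 → Hub = 56; vehicle 2 Hub → #104 → Hub = 32; combined 88.

Minimum combined distance: 88 blocks.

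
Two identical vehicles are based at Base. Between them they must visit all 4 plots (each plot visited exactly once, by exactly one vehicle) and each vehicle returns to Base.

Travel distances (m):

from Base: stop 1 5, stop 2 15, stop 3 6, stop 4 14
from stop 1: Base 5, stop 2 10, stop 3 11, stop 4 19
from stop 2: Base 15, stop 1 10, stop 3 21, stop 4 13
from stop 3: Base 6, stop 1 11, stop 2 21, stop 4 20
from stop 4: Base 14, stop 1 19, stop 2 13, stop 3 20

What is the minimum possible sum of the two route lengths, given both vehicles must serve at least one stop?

Minimum combined distance: 54 m.

Try each way of splitting the stops between the two vehicles (each non-empty) and, for each split, find the best tour for each vehicle:
  {stop 1} + {stop 2, stop 3, stop 4}: 10 + 54 = 64
  {stop 2} + {stop 1, stop 3, stop 4}: 30 + 50 = 80
  {stop 1, stop 2} + {stop 3, stop 4}: 30 + 40 = 70
  {stop 3} + {stop 1, stop 2, stop 4}: 12 + 42 = 54
  {stop 1, stop 3} + {stop 2, stop 4}: 22 + 42 = 64
  {stop 2, stop 3} + {stop 1, stop 4}: 42 + 38 = 80
  … (7 splits in total)
Best: vehicle 1 Base → stop 3 → Base = 12; vehicle 2 Base → stop 1 → stop 2 → stop 4 → Base = 42; combined 54.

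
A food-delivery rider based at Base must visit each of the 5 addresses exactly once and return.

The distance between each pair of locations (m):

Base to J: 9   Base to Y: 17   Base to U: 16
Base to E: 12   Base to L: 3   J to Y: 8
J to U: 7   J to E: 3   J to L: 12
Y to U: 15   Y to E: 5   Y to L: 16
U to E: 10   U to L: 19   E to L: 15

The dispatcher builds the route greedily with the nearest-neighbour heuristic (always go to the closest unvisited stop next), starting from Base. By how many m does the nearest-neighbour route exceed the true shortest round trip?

Excess over optimum: 4 m.

Base: L=3, J=9, E=12, U=16, Y=17 ⇒ L
L: J=12, E=15, Y=16, U=19 ⇒ J
J: E=3, U=7, Y=8 ⇒ E
E: Y=5, U=10 ⇒ Y
Y: U=15 ⇒ U
NN route Base → L → J → E → Y → U → Base costs 54.
Optimal: Base → J → U → E → Y → L → Base costs 50 (by enumerating all 60 distinct tours).
Excess = 54 − 50 = 4.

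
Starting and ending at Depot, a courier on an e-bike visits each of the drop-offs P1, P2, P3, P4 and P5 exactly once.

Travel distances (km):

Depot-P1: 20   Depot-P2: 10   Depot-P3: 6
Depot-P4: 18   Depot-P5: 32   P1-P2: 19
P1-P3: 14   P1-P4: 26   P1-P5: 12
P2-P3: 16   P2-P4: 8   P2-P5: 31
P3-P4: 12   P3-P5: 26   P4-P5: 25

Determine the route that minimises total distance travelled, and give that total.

Depot-P1-P2-P3-P4-P5-Depot: 20+19+16+12+25+32 = 124
Depot-P1-P2-P3-P5-P4-Depot: 20+19+16+26+25+18 = 124
Depot-P1-P2-P4-P3-P5-Depot: 20+19+8+12+26+32 = 117
Depot-P1-P2-P4-P5-P3-Depot: 20+19+8+25+26+6 = 104
Depot-P1-P2-P5-P3-P4-Depot: 20+19+31+26+12+18 = 126
Depot-P1-P2-P5-P4-P3-Depot: 20+19+31+25+12+6 = 113
Depot-P1-P3-P2-P4-P5-Depot: 20+14+16+8+25+32 = 115
Depot-P1-P3-P2-P5-P4-Depot: 20+14+16+31+25+18 = 124
Depot-P1-P3-P4-P2-P5-Depot: 20+14+12+8+31+32 = 117
Depot-P1-P3-P4-P5-P2-Depot: 20+14+12+25+31+10 = 112
Depot-P1-P3-P5-P2-P4-Depot: 20+14+26+31+8+18 = 117
Depot-P1-P3-P5-P4-P2-Depot: 20+14+26+25+8+10 = 103
Depot-P1-P4-P2-P3-P5-Depot: 20+26+8+16+26+32 = 128
Depot-P1-P4-P2-P5-P3-Depot: 20+26+8+31+26+6 = 117
… (46 more)
Depot-P2-P4-P5-P1-P3-Depot: 10+8+25+12+14+6 = 75  ← best
The minimum is 75.
One optimal route: Depot → P2 → P4 → P5 → P1 → P3 → Depot (or its reverse).

Minimum total distance: 75 km.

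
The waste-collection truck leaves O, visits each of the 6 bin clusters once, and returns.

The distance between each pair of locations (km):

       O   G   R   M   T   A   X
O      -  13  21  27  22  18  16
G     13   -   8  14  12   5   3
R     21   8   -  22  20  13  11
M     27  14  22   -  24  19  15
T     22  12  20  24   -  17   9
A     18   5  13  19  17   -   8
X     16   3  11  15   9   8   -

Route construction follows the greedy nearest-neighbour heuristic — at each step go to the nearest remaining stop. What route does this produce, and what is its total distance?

From O: distances to unvisited — G=13, X=16, A=18, R=21, T=22, M=27. Nearest is G (13).
From G: distances to unvisited — X=3, A=5, R=8, T=12, M=14. Nearest is X (3).
From X: distances to unvisited — A=8, T=9, R=11, M=15. Nearest is A (8).
From A: distances to unvisited — R=13, T=17, M=19. Nearest is R (13).
From R: distances to unvisited — T=20, M=22. Nearest is T (20).
From T: distances to unvisited — M=24. Nearest is M (24).
Return M→O: 27.
Total = 13 + 3 + 8 + 13 + 20 + 24 + 27 = 108.

Total distance 108 km via the nearest-neighbour route O → G → X → A → R → T → M → O.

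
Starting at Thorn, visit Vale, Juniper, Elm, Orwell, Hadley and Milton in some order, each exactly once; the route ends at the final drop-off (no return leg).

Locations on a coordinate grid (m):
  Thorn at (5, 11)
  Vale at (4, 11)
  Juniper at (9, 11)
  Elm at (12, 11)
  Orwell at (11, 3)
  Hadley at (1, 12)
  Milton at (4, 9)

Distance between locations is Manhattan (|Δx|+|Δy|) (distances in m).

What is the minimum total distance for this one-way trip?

There are 6! = 720 possible orderings.
Thorn→Vale→Juniper→Elm→Orwell→Hadley→Milton: 1+5+3+9+19+6 = 43
Thorn→Vale→Juniper→Elm→Orwell→Milton→Hadley: 1+5+3+9+13+6 = 37
Thorn→Vale→Juniper→Elm→Hadley→Orwell→Milton: 1+5+3+12+19+13 = 53
Thorn→Vale→Juniper→Elm→Hadley→Milton→Orwell: 1+5+3+12+6+13 = 40
Thorn→Vale→Juniper→Elm→Milton→Orwell→Hadley: 1+5+3+10+13+19 = 51
Thorn→Vale→Juniper→Elm→Milton→Hadley→Orwell: 1+5+3+10+6+19 = 44
Thorn→Vale→Juniper→Orwell→Elm→Hadley→Milton: 1+5+10+9+12+6 = 43
Thorn→Vale→Juniper→Orwell→Elm→Milton→Hadley: 1+5+10+9+10+6 = 41
… (712 more)
Thorn→Vale→Hadley→Milton→Juniper→Elm→Orwell: 1+4+6+7+3+9 = 30  ← best
The minimum is 30.
One shortest path: Thorn → Vale → Hadley → Milton → Juniper → Elm → Orwell.

Minimum one-way distance = 30 m.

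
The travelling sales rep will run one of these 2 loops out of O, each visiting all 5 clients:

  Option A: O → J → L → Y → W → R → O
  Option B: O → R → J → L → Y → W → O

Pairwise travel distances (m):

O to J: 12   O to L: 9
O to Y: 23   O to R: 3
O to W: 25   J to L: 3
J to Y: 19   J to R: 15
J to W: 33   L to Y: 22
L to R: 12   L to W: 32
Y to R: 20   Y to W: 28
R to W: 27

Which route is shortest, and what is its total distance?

Option A: 12 + 3 + 22 + 28 + 27 + 3 = 95
Option B: 3 + 15 + 3 + 22 + 28 + 25 = 96

95 m — Option A is the shortest.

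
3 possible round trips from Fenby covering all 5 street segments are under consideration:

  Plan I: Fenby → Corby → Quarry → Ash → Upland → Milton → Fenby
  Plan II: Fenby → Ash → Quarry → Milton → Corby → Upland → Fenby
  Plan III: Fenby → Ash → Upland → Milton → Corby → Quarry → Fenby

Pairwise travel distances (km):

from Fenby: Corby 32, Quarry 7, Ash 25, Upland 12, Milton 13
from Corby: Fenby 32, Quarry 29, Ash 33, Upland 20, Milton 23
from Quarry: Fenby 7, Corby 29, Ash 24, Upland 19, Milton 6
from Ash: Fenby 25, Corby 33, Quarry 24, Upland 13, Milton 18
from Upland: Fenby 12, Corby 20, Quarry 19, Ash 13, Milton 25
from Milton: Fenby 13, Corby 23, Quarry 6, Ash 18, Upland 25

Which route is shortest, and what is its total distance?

Shortest is Plan II, total 110 km.

Plan I: 32 + 29 + 24 + 13 + 25 + 13 = 136
Plan II: 25 + 24 + 6 + 23 + 20 + 12 = 110
Plan III: 25 + 13 + 25 + 23 + 29 + 7 = 122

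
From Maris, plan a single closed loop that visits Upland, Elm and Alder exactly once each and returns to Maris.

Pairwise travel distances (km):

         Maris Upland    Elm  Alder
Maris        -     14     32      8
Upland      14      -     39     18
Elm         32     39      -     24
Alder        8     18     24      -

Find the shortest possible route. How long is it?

Shortest round trip = 85 km.

With 3 stops there are 3!/2 = 3 distinct round trips (a route and its reverse cost the same).
Maris → Upland → Elm → Alder → Maris: 14+39+24+8 = 85
Maris → Upland → Alder → Elm → Maris: 14+18+24+32 = 88
Maris → Elm → Upland → Alder → Maris: 32+39+18+8 = 97
The minimum is 85.
One optimal route: Maris → Upland → Elm → Alder → Maris (or its reverse).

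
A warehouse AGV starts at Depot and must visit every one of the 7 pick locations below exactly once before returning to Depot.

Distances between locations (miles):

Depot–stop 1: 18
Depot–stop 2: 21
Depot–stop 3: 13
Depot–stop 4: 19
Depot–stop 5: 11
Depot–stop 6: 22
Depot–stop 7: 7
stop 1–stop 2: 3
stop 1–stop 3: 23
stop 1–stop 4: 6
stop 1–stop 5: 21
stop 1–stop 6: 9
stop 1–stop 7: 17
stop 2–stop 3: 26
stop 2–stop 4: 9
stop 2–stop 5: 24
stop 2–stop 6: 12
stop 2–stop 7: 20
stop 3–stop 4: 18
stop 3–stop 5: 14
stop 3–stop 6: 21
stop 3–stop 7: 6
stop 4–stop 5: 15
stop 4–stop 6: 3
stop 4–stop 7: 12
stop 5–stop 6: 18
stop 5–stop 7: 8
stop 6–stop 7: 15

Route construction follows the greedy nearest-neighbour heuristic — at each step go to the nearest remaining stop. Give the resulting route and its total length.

Depot → [stop 7:7 / stop 5:11 / stop 3:13 / stop 1:18 / stop 4:19 / stop 2:21 / stop 6:22] → stop 7 (7)
stop 7 → [stop 3:6 / stop 5:8 / stop 4:12 / stop 6:15 / stop 1:17 / stop 2:20] → stop 3 (6)
stop 3 → [stop 5:14 / stop 4:18 / stop 6:21 / stop 1:23 / stop 2:26] → stop 5 (14)
stop 5 → [stop 4:15 / stop 6:18 / stop 1:21 / stop 2:24] → stop 4 (15)
stop 4 → [stop 6:3 / stop 1:6 / stop 2:9] → stop 6 (3)
stop 6 → [stop 1:9 / stop 2:12] → stop 1 (9)
stop 1 → [stop 2:3] → stop 2 (3)
Return stop 2→Depot: 21.
Total = 7 + 6 + 14 + 15 + 3 + 9 + 3 + 21 = 78.

78 miles along Depot → stop 7 → stop 3 → stop 5 → stop 4 → stop 6 → stop 1 → stop 2 → Depot.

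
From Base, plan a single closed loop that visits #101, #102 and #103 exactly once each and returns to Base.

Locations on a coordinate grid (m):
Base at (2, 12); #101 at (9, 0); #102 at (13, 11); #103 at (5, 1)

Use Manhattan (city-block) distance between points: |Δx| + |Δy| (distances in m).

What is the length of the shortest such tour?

Shortest round trip = 46 m.

With 3 stops there are 3!/2 = 3 distinct round trips (a route and its reverse cost the same).
Base → #101 → #102 → #103 → Base: 19+15+18+14 = 66
Base → #101 → #103 → #102 → Base: 19+5+18+12 = 54
Base → #102 → #101 → #103 → Base: 12+15+5+14 = 46
The minimum is 46.
One optimal route: Base → #102 → #101 → #103 → Base (or its reverse).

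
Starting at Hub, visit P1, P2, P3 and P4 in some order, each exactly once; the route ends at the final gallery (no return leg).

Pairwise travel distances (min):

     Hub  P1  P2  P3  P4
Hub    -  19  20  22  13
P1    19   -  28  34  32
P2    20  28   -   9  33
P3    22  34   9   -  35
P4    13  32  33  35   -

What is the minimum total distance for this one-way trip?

There are 4! = 24 possible orderings.
Hub - P1 - P2 - P3 - P4: 19+28+9+35 = 91
Hub - P1 - P2 - P4 - P3: 19+28+33+35 = 115
Hub - P1 - P3 - P2 - P4: 19+34+9+33 = 95
Hub - P1 - P3 - P4 - P2: 19+34+35+33 = 121
Hub - P1 - P4 - P2 - P3: 19+32+33+9 = 93
Hub - P1 - P4 - P3 - P2: 19+32+35+9 = 95
Hub - P2 - P1 - P3 - P4: 20+28+34+35 = 117
Hub - P2 - P1 - P4 - P3: 20+28+32+35 = 115
Hub - P2 - P3 - P1 - P4: 20+9+34+32 = 95
Hub - P2 - P3 - P4 - P1: 20+9+35+32 = 96
Hub - P2 - P4 - P1 - P3: 20+33+32+34 = 119
Hub - P2 - P4 - P3 - P1: 20+33+35+34 = 122
Hub - P3 - P1 - P2 - P4: 22+34+28+33 = 117
Hub - P3 - P1 - P4 - P2: 22+34+32+33 = 121
… (10 more)
Hub - P4 - P1 - P2 - P3: 13+32+28+9 = 82  ← best
The minimum is 82.
One shortest path: Hub → P4 → P1 → P2 → P3.

82 min — the minimum one-way total.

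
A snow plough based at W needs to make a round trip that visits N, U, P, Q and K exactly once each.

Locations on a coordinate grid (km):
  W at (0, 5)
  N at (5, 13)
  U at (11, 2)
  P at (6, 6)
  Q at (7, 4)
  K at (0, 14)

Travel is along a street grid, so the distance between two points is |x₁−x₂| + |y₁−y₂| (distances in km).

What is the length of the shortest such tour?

There are 60 distinct closed tours to check (reversals are equivalent).
W → N → U → P → Q → K → W: 13+17+9+3+17+9 = 68
W → N → U → P → K → Q → W: 13+17+9+14+17+8 = 78
W → N → U → Q → P → K → W: 13+17+6+3+14+9 = 62
W → N → U → Q → K → P → W: 13+17+6+17+14+7 = 74
W → N → U → K → P → Q → W: 13+17+23+14+3+8 = 78
W → N → U → K → Q → P → W: 13+17+23+17+3+7 = 80
W → N → P → U → Q → K → W: 13+8+9+6+17+9 = 62
W → N → P → U → K → Q → W: 13+8+9+23+17+8 = 78
W → N → P → Q → U → K → W: 13+8+3+6+23+9 = 62
W → N → P → Q → K → U → W: 13+8+3+17+23+14 = 78
W → N → P → K → U → Q → W: 13+8+14+23+6+8 = 72
W → N → P → K → Q → U → W: 13+8+14+17+6+14 = 72
W → N → Q → U → P → K → W: 13+11+6+9+14+9 = 62
W → N → Q → U → K → P → W: 13+11+6+23+14+7 = 74
… (46 more)
W → U → Q → P → N → K → W: 14+6+3+8+6+9 = 46  ← best
The minimum is 46.
One optimal route: W → U → Q → P → N → K → W (or its reverse).

46 km — the shortest possible round trip.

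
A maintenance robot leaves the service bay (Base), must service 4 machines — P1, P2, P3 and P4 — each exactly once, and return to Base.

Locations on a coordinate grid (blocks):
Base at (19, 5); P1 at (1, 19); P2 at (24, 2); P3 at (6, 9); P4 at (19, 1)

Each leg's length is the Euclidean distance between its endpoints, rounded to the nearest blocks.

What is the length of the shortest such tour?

There are 12 distinct closed tours to check (reversals are equivalent).
Base-P1-P2-P3-P4-Base: 23+29+19+15+4 = 90
Base-P1-P2-P4-P3-Base: 23+29+5+15+14 = 86
Base-P1-P3-P2-P4-Base: 23+11+19+5+4 = 62
Base-P1-P3-P4-P2-Base: 23+11+15+5+6 = 60
Base-P1-P4-P2-P3-Base: 23+25+5+19+14 = 86
Base-P1-P4-P3-P2-Base: 23+25+15+19+6 = 88
Base-P2-P1-P3-P4-Base: 6+29+11+15+4 = 65
Base-P2-P1-P4-P3-Base: 6+29+25+15+14 = 89
Base-P2-P3-P1-P4-Base: 6+19+11+25+4 = 65
Base-P2-P4-P1-P3-Base: 6+5+25+11+14 = 61
Base-P3-P1-P2-P4-Base: 14+11+29+5+4 = 63
Base-P3-P2-P1-P4-Base: 14+19+29+25+4 = 91
The minimum is 60.
One optimal route: Base → P1 → P3 → P4 → P2 → Base (or its reverse).

Minimum total distance: 60 blocks.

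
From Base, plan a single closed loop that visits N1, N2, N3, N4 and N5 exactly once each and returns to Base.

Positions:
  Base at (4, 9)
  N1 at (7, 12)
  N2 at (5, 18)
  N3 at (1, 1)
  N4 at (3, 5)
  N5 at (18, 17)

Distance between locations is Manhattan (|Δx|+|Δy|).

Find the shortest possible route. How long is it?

68 — the shortest possible round trip.

Base→N1→N2→N3→N4→N5→Base: 6+8+21+6+27+22 = 90
Base→N1→N2→N3→N5→N4→Base: 6+8+21+33+27+5 = 100
Base→N1→N2→N4→N3→N5→Base: 6+8+15+6+33+22 = 90
Base→N1→N2→N4→N5→N3→Base: 6+8+15+27+33+11 = 100
Base→N1→N2→N5→N3→N4→Base: 6+8+14+33+6+5 = 72
Base→N1→N2→N5→N4→N3→Base: 6+8+14+27+6+11 = 72
Base→N1→N3→N2→N4→N5→Base: 6+17+21+15+27+22 = 108
Base→N1→N3→N2→N5→N4→Base: 6+17+21+14+27+5 = 90
Base→N1→N3→N4→N2→N5→Base: 6+17+6+15+14+22 = 80
Base→N1→N3→N4→N5→N2→Base: 6+17+6+27+14+10 = 80
Base→N1→N3→N5→N2→N4→Base: 6+17+33+14+15+5 = 90
Base→N1→N3→N5→N4→N2→Base: 6+17+33+27+15+10 = 108
Base→N1→N4→N2→N3→N5→Base: 6+11+15+21+33+22 = 108
Base→N1→N4→N2→N5→N3→Base: 6+11+15+14+33+11 = 90
… (46 more)
Base→N1→N5→N2→N3→N4→Base: 6+16+14+21+6+5 = 68  ← best
The minimum is 68.
One optimal route: Base → N1 → N5 → N2 → N3 → N4 → Base (or its reverse).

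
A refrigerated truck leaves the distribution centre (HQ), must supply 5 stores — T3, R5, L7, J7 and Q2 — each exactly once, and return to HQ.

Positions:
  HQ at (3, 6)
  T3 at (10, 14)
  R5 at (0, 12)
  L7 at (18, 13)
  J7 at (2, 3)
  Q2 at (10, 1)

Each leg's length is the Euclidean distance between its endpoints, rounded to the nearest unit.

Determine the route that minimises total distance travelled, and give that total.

There are 60 distinct closed tours to check (reversals are equivalent).
HQ→T3→R5→L7→J7→Q2→HQ: 11+10+18+19+8+9 = 75
HQ→T3→R5→L7→Q2→J7→HQ: 11+10+18+14+8+3 = 64
HQ→T3→R5→J7→L7→Q2→HQ: 11+10+9+19+14+9 = 72
HQ→T3→R5→J7→Q2→L7→HQ: 11+10+9+8+14+17 = 69
HQ→T3→R5→Q2→L7→J7→HQ: 11+10+15+14+19+3 = 72
HQ→T3→R5→Q2→J7→L7→HQ: 11+10+15+8+19+17 = 80
HQ→T3→L7→R5→J7→Q2→HQ: 11+8+18+9+8+9 = 63
HQ→T3→L7→R5→Q2→J7→HQ: 11+8+18+15+8+3 = 63
HQ→T3→L7→J7→R5→Q2→HQ: 11+8+19+9+15+9 = 71
HQ→T3→L7→J7→Q2→R5→HQ: 11+8+19+8+15+7 = 68
HQ→T3→L7→Q2→R5→J7→HQ: 11+8+14+15+9+3 = 60
HQ→T3→L7→Q2→J7→R5→HQ: 11+8+14+8+9+7 = 57
HQ→T3→J7→R5→L7→Q2→HQ: 11+14+9+18+14+9 = 75
HQ→T3→J7→R5→Q2→L7→HQ: 11+14+9+15+14+17 = 80
… (46 more)
HQ→R5→T3→L7→Q2→J7→HQ: 7+10+8+14+8+3 = 50  ← best
The minimum is 50.
One optimal route: HQ → R5 → T3 → L7 → Q2 → J7 → HQ (or its reverse).

Shortest round trip = 50.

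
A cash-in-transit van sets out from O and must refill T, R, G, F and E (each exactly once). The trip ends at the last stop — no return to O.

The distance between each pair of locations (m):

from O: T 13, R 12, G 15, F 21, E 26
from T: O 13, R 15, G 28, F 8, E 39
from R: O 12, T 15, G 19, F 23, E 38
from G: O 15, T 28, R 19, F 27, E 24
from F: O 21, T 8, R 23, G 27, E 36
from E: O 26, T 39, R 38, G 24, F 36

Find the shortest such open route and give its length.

Shortest open route: 86 m.

There are 5! = 120 possible orderings.
O→T→R→G→F→E: 13+15+19+27+36 = 110
O→T→R→G→E→F: 13+15+19+24+36 = 107
O→T→R→F→G→E: 13+15+23+27+24 = 102
O→T→R→F→E→G: 13+15+23+36+24 = 111
O→T→R→E→G→F: 13+15+38+24+27 = 117
O→T→R→E→F→G: 13+15+38+36+27 = 129
O→T→G→R→F→E: 13+28+19+23+36 = 119
O→T→G→R→E→F: 13+28+19+38+36 = 134
O→T→G→F→R→E: 13+28+27+23+38 = 129
O→T→G→F→E→R: 13+28+27+36+38 = 142
O→T→G→E→R→F: 13+28+24+38+23 = 126
O→T→G→E→F→R: 13+28+24+36+23 = 124
O→T→F→R→G→E: 13+8+23+19+24 = 87
O→T→F→R→E→G: 13+8+23+38+24 = 106
… (106 more)
O→R→T→F→G→E: 12+15+8+27+24 = 86  ← best
The minimum is 86.
One shortest path: O → R → T → F → G → E.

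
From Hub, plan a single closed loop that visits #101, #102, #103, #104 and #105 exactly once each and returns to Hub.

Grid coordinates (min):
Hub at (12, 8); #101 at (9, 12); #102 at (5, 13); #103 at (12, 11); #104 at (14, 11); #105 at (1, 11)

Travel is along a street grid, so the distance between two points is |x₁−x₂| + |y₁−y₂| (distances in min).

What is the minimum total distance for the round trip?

With 5 stops there are 5!/2 = 60 distinct round trips (a route and its reverse cost the same).
Hub-#101-#102-#103-#104-#105-Hub: 7+5+9+2+13+14 = 50
Hub-#101-#102-#103-#105-#104-Hub: 7+5+9+11+13+5 = 50
Hub-#101-#102-#104-#103-#105-Hub: 7+5+11+2+11+14 = 50
Hub-#101-#102-#104-#105-#103-Hub: 7+5+11+13+11+3 = 50
Hub-#101-#102-#105-#103-#104-Hub: 7+5+6+11+2+5 = 36
Hub-#101-#102-#105-#104-#103-Hub: 7+5+6+13+2+3 = 36
Hub-#101-#103-#102-#104-#105-Hub: 7+4+9+11+13+14 = 58
Hub-#101-#103-#102-#105-#104-Hub: 7+4+9+6+13+5 = 44
Hub-#101-#103-#104-#102-#105-Hub: 7+4+2+11+6+14 = 44
Hub-#101-#103-#104-#105-#102-Hub: 7+4+2+13+6+12 = 44
Hub-#101-#103-#105-#102-#104-Hub: 7+4+11+6+11+5 = 44
Hub-#101-#103-#105-#104-#102-Hub: 7+4+11+13+11+12 = 58
Hub-#101-#104-#102-#103-#105-Hub: 7+6+11+9+11+14 = 58
Hub-#101-#104-#102-#105-#103-Hub: 7+6+11+6+11+3 = 44
… (46 more)
The minimum is 36.
One optimal route: Hub → #101 → #102 → #105 → #103 → #104 → Hub (or its reverse).

Minimum total distance: 36 min.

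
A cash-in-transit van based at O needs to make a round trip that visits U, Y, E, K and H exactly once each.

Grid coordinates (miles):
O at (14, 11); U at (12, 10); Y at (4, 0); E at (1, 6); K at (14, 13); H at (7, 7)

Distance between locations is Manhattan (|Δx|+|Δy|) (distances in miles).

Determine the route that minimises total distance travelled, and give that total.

52 miles — the shortest possible round trip.

There are 60 distinct closed tours to check (reversals are equivalent).
O → U → Y → E → K → H → O: 3+18+9+20+13+11 = 74
O → U → Y → E → H → K → O: 3+18+9+7+13+2 = 52
O → U → Y → K → E → H → O: 3+18+23+20+7+11 = 82
O → U → Y → K → H → E → O: 3+18+23+13+7+18 = 82
O → U → Y → H → E → K → O: 3+18+10+7+20+2 = 60
O → U → Y → H → K → E → O: 3+18+10+13+20+18 = 82
O → U → E → Y → K → H → O: 3+15+9+23+13+11 = 74
O → U → E → Y → H → K → O: 3+15+9+10+13+2 = 52
O → U → E → K → Y → H → O: 3+15+20+23+10+11 = 82
O → U → E → K → H → Y → O: 3+15+20+13+10+21 = 82
O → U → E → H → Y → K → O: 3+15+7+10+23+2 = 60
O → U → E → H → K → Y → O: 3+15+7+13+23+21 = 82
O → U → K → Y → E → H → O: 3+5+23+9+7+11 = 58
O → U → K → Y → H → E → O: 3+5+23+10+7+18 = 66
… (46 more)
The minimum is 52.
One optimal route: O → U → Y → E → H → K → O (or its reverse).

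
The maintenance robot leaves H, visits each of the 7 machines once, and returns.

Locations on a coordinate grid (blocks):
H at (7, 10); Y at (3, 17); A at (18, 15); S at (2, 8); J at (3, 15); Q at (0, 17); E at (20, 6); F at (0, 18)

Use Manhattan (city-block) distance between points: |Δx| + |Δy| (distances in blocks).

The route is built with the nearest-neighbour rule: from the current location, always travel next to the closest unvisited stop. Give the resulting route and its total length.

From H: distances to unvisited — S=7, J=9, Y=11, Q=14, F=15, A=16, E=17. Nearest is S (7).
From S: distances to unvisited — J=8, Y=10, Q=11, F=12, E=20, A=23. Nearest is J (8).
From J: distances to unvisited — Y=2, Q=5, F=6, A=15, E=26. Nearest is Y (2).
From Y: distances to unvisited — Q=3, F=4, A=17, E=28. Nearest is Q (3).
From Q: distances to unvisited — F=1, A=20, E=31. Nearest is F (1).
From F: distances to unvisited — A=21, E=32. Nearest is A (21).
From A: distances to unvisited — E=11. Nearest is E (11).
Return E→H: 17.
Total = 7 + 8 + 2 + 3 + 1 + 21 + 11 + 17 = 70.

Total distance 70 blocks via the nearest-neighbour route H → S → J → Y → Q → F → A → E → H.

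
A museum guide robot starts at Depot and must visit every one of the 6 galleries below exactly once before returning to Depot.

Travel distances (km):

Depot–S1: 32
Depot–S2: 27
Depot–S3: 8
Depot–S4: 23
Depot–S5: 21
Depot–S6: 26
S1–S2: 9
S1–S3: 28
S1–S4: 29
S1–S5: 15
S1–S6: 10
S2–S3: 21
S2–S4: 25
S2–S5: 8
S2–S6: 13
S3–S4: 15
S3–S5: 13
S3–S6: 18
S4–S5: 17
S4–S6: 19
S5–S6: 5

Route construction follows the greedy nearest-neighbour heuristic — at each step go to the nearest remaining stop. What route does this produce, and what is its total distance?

93 km along Depot → S3 → S5 → S6 → S1 → S2 → S4 → Depot.

From Depot: distances to unvisited — S3=8, S5=21, S4=23, S6=26, S2=27, S1=32. Nearest is S3 (8).
From S3: distances to unvisited — S5=13, S4=15, S6=18, S2=21, S1=28. Nearest is S5 (13).
From S5: distances to unvisited — S6=5, S2=8, S1=15, S4=17. Nearest is S6 (5).
From S6: distances to unvisited — S1=10, S2=13, S4=19. Nearest is S1 (10).
From S1: distances to unvisited — S2=9, S4=29. Nearest is S2 (9).
From S2: distances to unvisited — S4=25. Nearest is S4 (25).
Return S4→Depot: 23.
Total = 8 + 13 + 5 + 10 + 9 + 25 + 23 = 93.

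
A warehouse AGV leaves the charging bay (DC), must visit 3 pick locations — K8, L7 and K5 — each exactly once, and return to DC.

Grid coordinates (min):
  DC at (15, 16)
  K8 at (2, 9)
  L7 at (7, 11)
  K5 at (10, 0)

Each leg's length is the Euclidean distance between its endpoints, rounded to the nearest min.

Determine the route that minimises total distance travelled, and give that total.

43 min — the shortest possible round trip.

With 3 stops there are 3!/2 = 3 distinct round trips (a route and its reverse cost the same).
DC-K8-L7-K5-DC: 15+5+11+17 = 48
DC-K8-K5-L7-DC: 15+12+11+9 = 47
DC-L7-K8-K5-DC: 9+5+12+17 = 43
The minimum is 43.
One optimal route: DC → L7 → K8 → K5 → DC (or its reverse).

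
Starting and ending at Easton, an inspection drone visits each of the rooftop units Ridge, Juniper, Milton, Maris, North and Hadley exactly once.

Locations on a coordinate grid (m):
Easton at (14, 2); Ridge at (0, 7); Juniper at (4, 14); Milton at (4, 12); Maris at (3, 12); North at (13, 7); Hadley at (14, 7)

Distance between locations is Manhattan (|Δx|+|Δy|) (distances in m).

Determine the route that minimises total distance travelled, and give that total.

Minimum total distance: 52 m.

Easton → Ridge → Juniper → Milton → Maris → North → Hadley → Easton: 19+11+2+1+15+1+5 = 54
Easton → Ridge → Juniper → Milton → Maris → Hadley → North → Easton: 19+11+2+1+16+1+6 = 56
Easton → Ridge → Juniper → Milton → North → Maris → Hadley → Easton: 19+11+2+14+15+16+5 = 82
Easton → Ridge → Juniper → Milton → North → Hadley → Maris → Easton: 19+11+2+14+1+16+21 = 84
Easton → Ridge → Juniper → Milton → Hadley → Maris → North → Easton: 19+11+2+15+16+15+6 = 84
Easton → Ridge → Juniper → Milton → Hadley → North → Maris → Easton: 19+11+2+15+1+15+21 = 84
Easton → Ridge → Juniper → Maris → Milton → North → Hadley → Easton: 19+11+3+1+14+1+5 = 54
Easton → Ridge → Juniper → Maris → Milton → Hadley → North → Easton: 19+11+3+1+15+1+6 = 56
… (352 more)
Easton → Ridge → Maris → Juniper → Milton → North → Hadley → Easton: 19+8+3+2+14+1+5 = 52  ← best
The minimum is 52.
One optimal route: Easton → Ridge → Maris → Juniper → Milton → North → Hadley → Easton (or its reverse).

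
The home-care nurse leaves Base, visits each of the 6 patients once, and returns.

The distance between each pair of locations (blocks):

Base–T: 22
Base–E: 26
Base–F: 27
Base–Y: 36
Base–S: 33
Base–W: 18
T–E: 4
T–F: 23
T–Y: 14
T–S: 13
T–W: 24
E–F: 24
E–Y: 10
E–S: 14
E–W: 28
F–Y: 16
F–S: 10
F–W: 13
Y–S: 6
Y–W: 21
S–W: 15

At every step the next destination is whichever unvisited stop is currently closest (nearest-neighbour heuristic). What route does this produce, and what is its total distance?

Nearest-neighbour total = 83 blocks; route Base → W → F → S → Y → E → T → Base.

From Base: distances to unvisited — W=18, T=22, E=26, F=27, S=33, Y=36. Nearest is W (18).
From W: distances to unvisited — F=13, S=15, Y=21, T=24, E=28. Nearest is F (13).
From F: distances to unvisited — S=10, Y=16, T=23, E=24. Nearest is S (10).
From S: distances to unvisited — Y=6, T=13, E=14. Nearest is Y (6).
From Y: distances to unvisited — E=10, T=14. Nearest is E (10).
From E: distances to unvisited — T=4. Nearest is T (4).
Return T→Base: 22.
Total = 18 + 13 + 10 + 6 + 10 + 4 + 22 = 83.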